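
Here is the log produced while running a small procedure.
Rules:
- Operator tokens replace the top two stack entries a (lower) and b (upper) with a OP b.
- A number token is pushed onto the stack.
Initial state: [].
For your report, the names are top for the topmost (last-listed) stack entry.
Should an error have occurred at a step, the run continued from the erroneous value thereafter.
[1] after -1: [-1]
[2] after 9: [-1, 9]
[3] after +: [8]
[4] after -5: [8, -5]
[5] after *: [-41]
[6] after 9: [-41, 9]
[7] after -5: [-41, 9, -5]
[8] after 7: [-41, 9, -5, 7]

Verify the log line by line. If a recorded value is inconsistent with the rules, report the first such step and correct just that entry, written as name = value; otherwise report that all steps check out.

step 5, top = -40

step 1: push -1: top = -1 -> same as recorded
step 2: push 9: top = 9 -> same as recorded
step 3: -1 + 9 = 8 -> no discrepancy
step 4: push -5: top = -5 -> no discrepancy
step 5: 8 * -5 = -40 -> this is not what the log shows
The earliest wrong entry is at step 5: it should read top = -40.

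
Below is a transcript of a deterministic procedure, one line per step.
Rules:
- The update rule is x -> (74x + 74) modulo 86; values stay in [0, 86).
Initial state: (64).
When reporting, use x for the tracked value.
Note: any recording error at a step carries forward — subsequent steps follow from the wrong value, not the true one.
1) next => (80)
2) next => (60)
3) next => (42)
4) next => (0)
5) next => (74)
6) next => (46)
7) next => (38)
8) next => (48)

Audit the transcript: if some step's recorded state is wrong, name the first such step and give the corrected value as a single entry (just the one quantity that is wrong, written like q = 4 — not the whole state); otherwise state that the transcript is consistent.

step 1: x = (74*64 + 74) mod 86 = 80 -> confirmed correct
step 2: x = (74*80 + 74) mod 86 = 60 -> matches
step 3: x = (74*60 + 74) mod 86 = 42 -> checks out
step 4: x = (74*42 + 74) mod 86 = 0 -> in agreement
step 5: x = (74*0 + 74) mod 86 = 74 -> in agreement
step 6: x = (74*74 + 74) mod 86 = 46 -> confirmed correct
step 7: x = (74*46 + 74) mod 86 = 38 -> matches
step 8: x = (74*38 + 74) mod 86 = 48 -> no discrepancy
All entries verified; no error found.

no error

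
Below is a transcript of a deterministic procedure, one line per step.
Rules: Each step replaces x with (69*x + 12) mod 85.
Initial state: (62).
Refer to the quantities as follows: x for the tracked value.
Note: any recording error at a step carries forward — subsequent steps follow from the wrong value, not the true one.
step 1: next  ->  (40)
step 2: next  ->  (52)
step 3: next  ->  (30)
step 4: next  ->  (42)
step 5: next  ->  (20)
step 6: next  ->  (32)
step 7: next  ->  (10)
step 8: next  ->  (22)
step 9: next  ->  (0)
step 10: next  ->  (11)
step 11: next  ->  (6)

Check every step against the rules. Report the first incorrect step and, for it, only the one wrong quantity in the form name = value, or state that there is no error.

Recomputing the run from the initial state:
step 1: x = 40
step 2: x = 52
step 3: x = 30
step 4: x = 42
step 5: x = 20
step 6: x = 32
step 7: x = 10
step 8: x = 22
step 9: x = 0
step 10: x = 12
step 11: x = 75
The first disagreement with the transcript is at step 10, where the value should be x = 12.

step 10, x = 12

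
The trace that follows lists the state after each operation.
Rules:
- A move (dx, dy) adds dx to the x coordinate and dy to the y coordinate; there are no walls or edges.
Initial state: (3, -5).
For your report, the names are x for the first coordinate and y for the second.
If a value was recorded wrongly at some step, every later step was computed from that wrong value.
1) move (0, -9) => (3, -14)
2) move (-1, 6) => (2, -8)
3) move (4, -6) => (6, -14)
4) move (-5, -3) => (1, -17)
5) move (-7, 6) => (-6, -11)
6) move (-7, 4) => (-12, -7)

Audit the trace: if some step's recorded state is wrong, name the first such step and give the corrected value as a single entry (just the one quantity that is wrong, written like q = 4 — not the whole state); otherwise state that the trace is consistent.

step 1: x = 3 + (0) = 3, y = -5 + (-9) = -14 -> in agreement
step 2: x = 3 + (-1) = 2, y = -14 + (6) = -8 -> checks out
step 3: x = 2 + (4) = 6, y = -8 + (-6) = -14 -> matches
step 4: x = 6 + (-5) = 1, y = -14 + (-3) = -17 -> in agreement
step 5: x = 1 + (-7) = -6, y = -17 + (6) = -11 -> verified
step 6: x = -6 + (-7) = -13, y = -11 + (4) = -7 -> the trace has a different value
So the first discrepancy is step 6, where the right value is x = -13.

step 6, x = -13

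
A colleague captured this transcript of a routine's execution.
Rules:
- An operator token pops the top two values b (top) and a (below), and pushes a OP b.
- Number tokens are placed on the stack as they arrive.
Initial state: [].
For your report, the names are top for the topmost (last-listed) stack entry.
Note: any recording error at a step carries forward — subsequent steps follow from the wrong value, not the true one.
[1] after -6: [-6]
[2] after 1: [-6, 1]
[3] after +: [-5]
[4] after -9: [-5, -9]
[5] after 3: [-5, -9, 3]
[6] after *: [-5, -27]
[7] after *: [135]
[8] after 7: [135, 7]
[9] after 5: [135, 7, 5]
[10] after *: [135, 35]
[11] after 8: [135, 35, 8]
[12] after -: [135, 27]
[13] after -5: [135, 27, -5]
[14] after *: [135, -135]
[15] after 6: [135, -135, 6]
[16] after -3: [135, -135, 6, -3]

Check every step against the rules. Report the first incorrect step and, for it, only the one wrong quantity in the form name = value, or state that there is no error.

no error

1. push -6: top = -6 (same as recorded)
2. push 1: top = 1 (in agreement)
3. -6 + 1 = -5 (consistent with the transcript)
4. push -9: top = -9 (agrees with the transcript)
5. push 3: top = 3 (exactly as logged)
6. -9 * 3 = -27 (no discrepancy)
7. -5 * -27 = 135 (exactly as logged)
8. push 7: top = 7 (same as recorded)
9. push 5: top = 5 (agrees with the transcript)
10. 7 * 5 = 35 (consistent with the transcript)
11. push 8: top = 8 (agrees with the transcript)
12. 35 - 8 = 27 (same as recorded)
13. push -5: top = -5 (verified)
14. 27 * -5 = -135 (confirmed correct)
15. push 6: top = 6 (agrees with the transcript)
16. push -3: top = -3 (no discrepancy)
The recomputation confirms every line.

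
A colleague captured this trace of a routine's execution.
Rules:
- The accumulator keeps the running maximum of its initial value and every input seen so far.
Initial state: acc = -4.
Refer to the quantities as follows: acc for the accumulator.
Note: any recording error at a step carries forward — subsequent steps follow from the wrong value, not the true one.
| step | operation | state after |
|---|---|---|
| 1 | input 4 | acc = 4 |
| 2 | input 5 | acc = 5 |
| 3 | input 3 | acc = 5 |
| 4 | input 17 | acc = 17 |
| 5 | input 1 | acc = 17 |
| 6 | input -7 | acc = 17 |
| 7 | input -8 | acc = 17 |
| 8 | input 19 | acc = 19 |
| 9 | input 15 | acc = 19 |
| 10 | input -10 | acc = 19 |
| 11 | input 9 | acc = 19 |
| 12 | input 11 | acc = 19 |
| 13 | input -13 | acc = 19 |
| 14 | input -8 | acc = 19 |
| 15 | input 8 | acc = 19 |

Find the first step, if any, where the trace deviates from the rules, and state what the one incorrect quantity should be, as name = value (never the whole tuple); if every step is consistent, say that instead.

Recomputing the run from the initial state:
step 1: acc = 4
step 2: acc = 5
step 3: acc = 5
step 4: acc = 17
step 5: acc = 17
step 6: acc = 17
step 7: acc = 17
step 8: acc = 19
step 9: acc = 19
step 10: acc = 19
step 11: acc = 19
step 12: acc = 19
step 13: acc = 19
step 14: acc = 19
step 15: acc = 19
This matches the trace at every step.

no error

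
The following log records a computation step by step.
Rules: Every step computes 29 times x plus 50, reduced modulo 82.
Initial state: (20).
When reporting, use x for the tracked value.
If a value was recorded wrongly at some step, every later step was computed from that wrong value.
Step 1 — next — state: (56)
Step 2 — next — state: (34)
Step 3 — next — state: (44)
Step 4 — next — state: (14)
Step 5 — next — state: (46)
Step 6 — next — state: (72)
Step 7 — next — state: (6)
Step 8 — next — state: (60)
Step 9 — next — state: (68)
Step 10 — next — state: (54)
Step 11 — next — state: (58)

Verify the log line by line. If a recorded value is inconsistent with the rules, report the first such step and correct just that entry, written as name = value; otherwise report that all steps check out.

step 3, x = 52

Step 1: x = (29*20 + 50) mod 82 = 56 — checks out.
Step 2: x = (29*56 + 50) mod 82 = 34 — verified.
Step 3: x = (29*34 + 50) mod 82 = 52 — a discrepancy with the log.
Step 3 is the first one off; corrected, x = 52.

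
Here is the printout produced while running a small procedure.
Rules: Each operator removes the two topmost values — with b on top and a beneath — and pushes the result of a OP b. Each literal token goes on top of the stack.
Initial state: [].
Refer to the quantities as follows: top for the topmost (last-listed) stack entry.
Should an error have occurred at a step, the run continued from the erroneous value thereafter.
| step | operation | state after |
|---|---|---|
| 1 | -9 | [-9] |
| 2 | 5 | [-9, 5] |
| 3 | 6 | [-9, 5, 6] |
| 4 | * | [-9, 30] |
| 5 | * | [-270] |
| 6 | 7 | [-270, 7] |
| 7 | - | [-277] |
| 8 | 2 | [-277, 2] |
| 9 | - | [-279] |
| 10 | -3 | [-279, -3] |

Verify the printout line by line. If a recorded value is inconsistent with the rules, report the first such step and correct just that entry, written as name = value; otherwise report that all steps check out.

no error

Step 1: push -9: top = -9 — in agreement.
Step 2: push 5: top = 5 — exactly as logged.
Step 3: push 6: top = 6 — no discrepancy.
Step 4: 5 * 6 = 30 — exactly as logged.
Step 5: -9 * 30 = -270 — confirmed correct.
Step 6: push 7: top = 7 — in agreement.
Step 7: -270 - 7 = -277 — checks out.
Step 8: push 2: top = 2 — exactly as logged.
Step 9: -277 - 2 = -279 — agrees with the printout.
Step 10: push -3: top = -3 — verified.
The whole run recomputes cleanly — no discrepancies.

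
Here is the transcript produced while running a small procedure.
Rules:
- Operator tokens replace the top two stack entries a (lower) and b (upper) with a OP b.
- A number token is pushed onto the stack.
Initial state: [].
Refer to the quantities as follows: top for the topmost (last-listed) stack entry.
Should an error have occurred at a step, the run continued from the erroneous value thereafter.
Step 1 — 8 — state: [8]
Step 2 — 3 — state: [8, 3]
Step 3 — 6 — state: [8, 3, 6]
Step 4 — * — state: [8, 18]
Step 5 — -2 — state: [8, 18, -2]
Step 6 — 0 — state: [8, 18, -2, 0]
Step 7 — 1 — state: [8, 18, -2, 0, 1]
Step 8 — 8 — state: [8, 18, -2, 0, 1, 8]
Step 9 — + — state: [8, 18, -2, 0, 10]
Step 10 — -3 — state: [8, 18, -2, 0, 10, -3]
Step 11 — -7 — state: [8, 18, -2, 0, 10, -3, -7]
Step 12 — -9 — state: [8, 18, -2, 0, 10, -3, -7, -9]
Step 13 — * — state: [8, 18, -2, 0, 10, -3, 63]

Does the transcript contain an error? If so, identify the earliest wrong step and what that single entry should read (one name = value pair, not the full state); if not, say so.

Recomputing the run from the initial state:
step 1: [8]
step 2: [8, 3]
step 3: [8, 3, 6]
step 4: [8, 18]
step 5: [8, 18, -2]
step 6: [8, 18, -2, 0]
step 7: [8, 18, -2, 0, 1]
step 8: [8, 18, -2, 0, 1, 8]
step 9: [8, 18, -2, 0, 9]
step 10: [8, 18, -2, 0, 9, -3]
step 11: [8, 18, -2, 0, 9, -3, -7]
step 12: [8, 18, -2, 0, 9, -3, -7, -9]
step 13: [8, 18, -2, 0, 9, -3, 63]
The first disagreement with the transcript is at step 9, where the value should be top = 9.

step 9, top = 9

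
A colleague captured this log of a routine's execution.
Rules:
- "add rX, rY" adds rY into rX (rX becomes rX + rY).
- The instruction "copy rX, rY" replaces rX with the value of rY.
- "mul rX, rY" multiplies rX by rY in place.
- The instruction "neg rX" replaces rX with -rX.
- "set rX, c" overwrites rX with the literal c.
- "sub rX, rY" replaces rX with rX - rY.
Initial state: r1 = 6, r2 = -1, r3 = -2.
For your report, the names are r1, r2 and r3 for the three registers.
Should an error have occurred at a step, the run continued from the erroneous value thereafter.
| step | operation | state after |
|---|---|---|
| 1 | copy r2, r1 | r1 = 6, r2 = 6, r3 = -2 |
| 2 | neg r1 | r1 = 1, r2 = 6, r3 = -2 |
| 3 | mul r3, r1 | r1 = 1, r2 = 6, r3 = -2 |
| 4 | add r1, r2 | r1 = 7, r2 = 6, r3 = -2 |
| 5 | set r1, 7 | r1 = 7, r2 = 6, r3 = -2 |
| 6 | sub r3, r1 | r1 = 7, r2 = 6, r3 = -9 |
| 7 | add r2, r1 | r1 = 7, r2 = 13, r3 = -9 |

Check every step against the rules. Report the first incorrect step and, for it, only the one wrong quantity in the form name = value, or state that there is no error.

1. r2 = 6 (agrees with the log)
2. r1 = -(6) = -6 (this is not what the log shows)
First incorrect step: 2; the correct value is r1 = -6.

step 2, r1 = -6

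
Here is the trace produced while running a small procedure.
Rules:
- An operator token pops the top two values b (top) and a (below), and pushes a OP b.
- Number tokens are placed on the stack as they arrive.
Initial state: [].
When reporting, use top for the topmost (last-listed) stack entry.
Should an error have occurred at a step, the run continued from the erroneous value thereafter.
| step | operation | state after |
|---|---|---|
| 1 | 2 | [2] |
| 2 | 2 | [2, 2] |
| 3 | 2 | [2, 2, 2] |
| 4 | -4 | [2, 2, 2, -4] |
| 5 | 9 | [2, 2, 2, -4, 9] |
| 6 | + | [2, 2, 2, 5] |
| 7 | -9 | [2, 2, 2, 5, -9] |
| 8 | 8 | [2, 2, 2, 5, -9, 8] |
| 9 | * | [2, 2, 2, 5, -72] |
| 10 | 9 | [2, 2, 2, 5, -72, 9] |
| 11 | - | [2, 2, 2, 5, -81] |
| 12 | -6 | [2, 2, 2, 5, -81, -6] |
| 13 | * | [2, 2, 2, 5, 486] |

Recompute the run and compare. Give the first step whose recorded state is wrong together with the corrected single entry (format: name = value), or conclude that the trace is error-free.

1. push 2: top = 2 (checks out)
2. push 2: top = 2 (checks out)
3. push 2: top = 2 (no discrepancy)
4. push -4: top = -4 (consistent with the trace)
5. push 9: top = 9 (same as recorded)
6. -4 + 9 = 5 (verified)
7. push -9: top = -9 (consistent with the trace)
8. push 8: top = 8 (exactly as logged)
9. -9 * 8 = -72 (checks out)
10. push 9: top = 9 (same as recorded)
11. -72 - 9 = -81 (consistent with the trace)
12. push -6: top = -6 (same as recorded)
13. -81 * -6 = 486 (verified)
Each recorded entry agrees with the recomputation.

no error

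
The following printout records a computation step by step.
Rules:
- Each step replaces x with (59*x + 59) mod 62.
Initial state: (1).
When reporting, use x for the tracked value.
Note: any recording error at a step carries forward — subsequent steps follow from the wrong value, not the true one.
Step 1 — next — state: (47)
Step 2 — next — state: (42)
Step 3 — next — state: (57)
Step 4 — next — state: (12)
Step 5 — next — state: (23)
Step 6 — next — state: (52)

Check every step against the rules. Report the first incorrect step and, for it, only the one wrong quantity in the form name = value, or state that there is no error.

step 1, x = 56

Recomputing the run from the initial state:
step 1: x = 56
step 2: x = 15
step 3: x = 14
step 4: x = 17
step 5: x = 8
step 6: x = 35
The first disagreement with the printout is at step 1, where the value should be x = 56.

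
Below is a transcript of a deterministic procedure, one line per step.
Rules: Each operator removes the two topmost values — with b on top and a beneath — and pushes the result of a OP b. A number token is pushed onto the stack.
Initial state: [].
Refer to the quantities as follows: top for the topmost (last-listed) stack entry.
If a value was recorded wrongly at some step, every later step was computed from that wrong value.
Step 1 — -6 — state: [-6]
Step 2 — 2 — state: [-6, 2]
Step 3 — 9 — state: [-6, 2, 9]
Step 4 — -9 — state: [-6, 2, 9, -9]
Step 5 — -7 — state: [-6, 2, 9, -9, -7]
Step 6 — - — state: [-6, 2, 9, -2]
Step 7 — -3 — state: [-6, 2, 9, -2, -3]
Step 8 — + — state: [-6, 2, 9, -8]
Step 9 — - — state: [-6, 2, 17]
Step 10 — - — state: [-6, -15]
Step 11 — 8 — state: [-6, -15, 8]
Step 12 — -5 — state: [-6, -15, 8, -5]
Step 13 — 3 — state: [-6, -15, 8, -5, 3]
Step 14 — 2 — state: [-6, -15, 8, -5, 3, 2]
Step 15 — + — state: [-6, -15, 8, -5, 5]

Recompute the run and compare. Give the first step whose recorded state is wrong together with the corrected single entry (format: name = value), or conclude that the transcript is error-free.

step 8, top = -5

Recomputing the run from the initial state:
step 1: [-6]
step 2: [-6, 2]
step 3: [-6, 2, 9]
step 4: [-6, 2, 9, -9]
step 5: [-6, 2, 9, -9, -7]
step 6: [-6, 2, 9, -2]
step 7: [-6, 2, 9, -2, -3]
step 8: [-6, 2, 9, -5]
step 9: [-6, 2, 14]
step 10: [-6, -12]
step 11: [-6, -12, 8]
step 12: [-6, -12, 8, -5]
step 13: [-6, -12, 8, -5, 3]
step 14: [-6, -12, 8, -5, 3, 2]
step 15: [-6, -12, 8, -5, 5]
The first disagreement with the transcript is at step 8, where the value should be top = -5.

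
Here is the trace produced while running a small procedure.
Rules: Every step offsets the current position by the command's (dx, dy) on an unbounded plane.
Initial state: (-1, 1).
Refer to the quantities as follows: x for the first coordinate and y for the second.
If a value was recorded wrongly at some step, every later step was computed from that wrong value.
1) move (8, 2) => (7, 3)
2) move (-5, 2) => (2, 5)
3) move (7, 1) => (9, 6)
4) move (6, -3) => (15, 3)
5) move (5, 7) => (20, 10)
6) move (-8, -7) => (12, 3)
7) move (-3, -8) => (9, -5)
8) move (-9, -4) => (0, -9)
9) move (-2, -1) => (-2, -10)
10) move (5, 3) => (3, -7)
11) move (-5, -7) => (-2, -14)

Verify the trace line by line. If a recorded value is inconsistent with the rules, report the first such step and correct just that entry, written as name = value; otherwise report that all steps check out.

step 1: x = -1 + (8) = 7, y = 1 + (2) = 3 -> in agreement
step 2: x = 7 + (-5) = 2, y = 3 + (2) = 5 -> exactly as logged
step 3: x = 2 + (7) = 9, y = 5 + (1) = 6 -> checks out
step 4: x = 9 + (6) = 15, y = 6 + (-3) = 3 -> checks out
step 5: x = 15 + (5) = 20, y = 3 + (7) = 10 -> verified
step 6: x = 20 + (-8) = 12, y = 10 + (-7) = 3 -> verified
step 7: x = 12 + (-3) = 9, y = 3 + (-8) = -5 -> same as recorded
step 8: x = 9 + (-9) = 0, y = -5 + (-4) = -9 -> agrees with the trace
step 9: x = 0 + (-2) = -2, y = -9 + (-1) = -10 -> confirmed correct
step 10: x = -2 + (5) = 3, y = -10 + (3) = -7 -> agrees with the trace
step 11: x = 3 + (-5) = -2, y = -7 + (-7) = -14 -> agrees with the trace
All steps check out; nothing to correct.

no error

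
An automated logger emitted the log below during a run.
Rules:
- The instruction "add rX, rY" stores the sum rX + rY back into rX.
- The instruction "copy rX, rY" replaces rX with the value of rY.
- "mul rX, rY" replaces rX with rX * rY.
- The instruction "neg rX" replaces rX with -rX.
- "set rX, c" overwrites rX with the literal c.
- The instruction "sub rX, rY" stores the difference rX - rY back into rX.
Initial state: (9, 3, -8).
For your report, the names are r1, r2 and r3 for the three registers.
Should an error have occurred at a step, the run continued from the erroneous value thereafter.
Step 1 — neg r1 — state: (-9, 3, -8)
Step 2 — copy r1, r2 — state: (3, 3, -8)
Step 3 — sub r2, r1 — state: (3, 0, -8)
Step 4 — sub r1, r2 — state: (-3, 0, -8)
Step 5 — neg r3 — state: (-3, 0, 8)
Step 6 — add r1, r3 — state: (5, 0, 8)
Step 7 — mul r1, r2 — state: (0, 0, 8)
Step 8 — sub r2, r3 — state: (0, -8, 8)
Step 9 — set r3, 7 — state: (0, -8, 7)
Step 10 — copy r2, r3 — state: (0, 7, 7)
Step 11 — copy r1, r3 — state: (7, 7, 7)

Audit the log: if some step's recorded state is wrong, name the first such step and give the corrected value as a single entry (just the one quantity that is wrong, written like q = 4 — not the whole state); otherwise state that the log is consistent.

Recomputing the run from the initial state:
step 1: r1 = -9, r2 = 3, r3 = -8
step 2: r1 = 3, r2 = 3, r3 = -8
step 3: r1 = 3, r2 = 0, r3 = -8
step 4: r1 = 3, r2 = 0, r3 = -8
step 5: r1 = 3, r2 = 0, r3 = 8
step 6: r1 = 11, r2 = 0, r3 = 8
step 7: r1 = 0, r2 = 0, r3 = 8
step 8: r1 = 0, r2 = -8, r3 = 8
step 9: r1 = 0, r2 = -8, r3 = 7
step 10: r1 = 0, r2 = 7, r3 = 7
step 11: r1 = 7, r2 = 7, r3 = 7
The first disagreement with the log is at step 4, where the value should be r1 = 3.

step 4, r1 = 3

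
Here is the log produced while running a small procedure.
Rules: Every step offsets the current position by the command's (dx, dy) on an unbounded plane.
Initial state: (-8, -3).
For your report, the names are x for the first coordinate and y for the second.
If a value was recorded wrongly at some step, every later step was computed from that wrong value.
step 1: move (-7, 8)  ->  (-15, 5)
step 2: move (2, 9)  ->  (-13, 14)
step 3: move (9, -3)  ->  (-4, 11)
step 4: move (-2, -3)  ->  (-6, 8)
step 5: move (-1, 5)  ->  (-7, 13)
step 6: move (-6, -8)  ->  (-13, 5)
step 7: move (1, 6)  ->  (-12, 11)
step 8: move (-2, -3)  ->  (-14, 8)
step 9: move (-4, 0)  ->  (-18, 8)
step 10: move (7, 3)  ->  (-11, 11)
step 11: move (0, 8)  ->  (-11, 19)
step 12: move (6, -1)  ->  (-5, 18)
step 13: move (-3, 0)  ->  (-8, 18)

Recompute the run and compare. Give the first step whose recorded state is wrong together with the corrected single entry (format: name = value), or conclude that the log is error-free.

no error

1. x = -8 + (-7) = -15, y = -3 + (8) = 5 (agrees with the log)
2. x = -15 + (2) = -13, y = 5 + (9) = 14 (verified)
3. x = -13 + (9) = -4, y = 14 + (-3) = 11 (exactly as logged)
4. x = -4 + (-2) = -6, y = 11 + (-3) = 8 (confirmed correct)
5. x = -6 + (-1) = -7, y = 8 + (5) = 13 (in agreement)
6. x = -7 + (-6) = -13, y = 13 + (-8) = 5 (in agreement)
7. x = -13 + (1) = -12, y = 5 + (6) = 11 (verified)
8. x = -12 + (-2) = -14, y = 11 + (-3) = 8 (in agreement)
9. x = -14 + (-4) = -18, y = 8 + (0) = 8 (same as recorded)
10. x = -18 + (7) = -11, y = 8 + (3) = 11 (matches)
11. x = -11 + (0) = -11, y = 11 + (8) = 19 (confirmed correct)
12. x = -11 + (6) = -5, y = 19 + (-1) = 18 (checks out)
13. x = -5 + (-3) = -8, y = 18 + (0) = 18 (checks out)
No step deviates from the rules.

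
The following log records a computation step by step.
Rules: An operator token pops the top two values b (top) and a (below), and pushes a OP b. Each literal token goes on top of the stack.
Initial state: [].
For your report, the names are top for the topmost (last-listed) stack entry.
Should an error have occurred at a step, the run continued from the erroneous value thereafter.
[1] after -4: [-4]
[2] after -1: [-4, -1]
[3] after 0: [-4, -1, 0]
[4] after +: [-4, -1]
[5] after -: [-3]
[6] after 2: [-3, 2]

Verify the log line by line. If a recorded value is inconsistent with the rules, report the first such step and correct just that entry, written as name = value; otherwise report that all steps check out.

step 1: push -4: top = -4 -> agrees with the log
step 2: push -1: top = -1 -> in agreement
step 3: push 0: top = 0 -> agrees with the log
step 4: -1 + 0 = -1 -> same as recorded
step 5: -4 - -1 = -3 -> matches
step 6: push 2: top = 2 -> confirmed correct
The recomputation confirms every line.

no error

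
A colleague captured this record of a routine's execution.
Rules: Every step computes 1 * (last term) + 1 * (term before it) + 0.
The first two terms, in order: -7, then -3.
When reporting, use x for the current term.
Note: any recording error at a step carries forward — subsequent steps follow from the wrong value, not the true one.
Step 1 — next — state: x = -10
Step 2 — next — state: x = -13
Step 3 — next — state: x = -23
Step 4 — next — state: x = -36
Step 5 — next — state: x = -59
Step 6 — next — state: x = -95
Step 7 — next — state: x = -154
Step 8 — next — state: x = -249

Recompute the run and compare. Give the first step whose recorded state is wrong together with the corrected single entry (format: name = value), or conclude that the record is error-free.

1. x = 1*(-3) + (1)*(-7) + (0) = -10 (exactly as logged)
2. x = 1*(-10) + (1)*(-3) + (0) = -13 (same as recorded)
3. x = 1*(-13) + (1)*(-10) + (0) = -23 (same as recorded)
4. x = 1*(-23) + (1)*(-13) + (0) = -36 (in agreement)
5. x = 1*(-36) + (1)*(-23) + (0) = -59 (confirmed correct)
6. x = 1*(-59) + (1)*(-36) + (0) = -95 (in agreement)
7. x = 1*(-95) + (1)*(-59) + (0) = -154 (verified)
8. x = 1*(-154) + (1)*(-95) + (0) = -249 (confirmed correct)
All steps check out; nothing to correct.

no error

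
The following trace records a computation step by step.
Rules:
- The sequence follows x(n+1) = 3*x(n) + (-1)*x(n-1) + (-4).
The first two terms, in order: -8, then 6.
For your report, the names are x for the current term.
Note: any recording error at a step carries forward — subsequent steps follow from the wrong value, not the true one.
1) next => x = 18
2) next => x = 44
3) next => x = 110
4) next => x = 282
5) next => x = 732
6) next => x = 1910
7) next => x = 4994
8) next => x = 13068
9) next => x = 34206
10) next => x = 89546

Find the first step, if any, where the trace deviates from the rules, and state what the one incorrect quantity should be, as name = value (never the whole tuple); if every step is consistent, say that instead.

1. x = 3*(6) + (-1)*(-8) + (-4) = 22 (a discrepancy with the trace)
First deviation found at step 1; the corrected entry is x = 22.

step 1, x = 22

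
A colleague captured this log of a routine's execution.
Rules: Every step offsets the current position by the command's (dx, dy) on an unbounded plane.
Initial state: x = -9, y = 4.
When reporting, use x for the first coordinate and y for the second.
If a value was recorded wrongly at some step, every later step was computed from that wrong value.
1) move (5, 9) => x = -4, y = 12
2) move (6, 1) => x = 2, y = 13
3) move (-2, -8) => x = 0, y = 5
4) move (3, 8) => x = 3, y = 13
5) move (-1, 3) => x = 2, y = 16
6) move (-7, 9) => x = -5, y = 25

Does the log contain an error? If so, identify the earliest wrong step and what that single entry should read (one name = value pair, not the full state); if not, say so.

step 1, y = 13

step 1: x = -9 + (5) = -4, y = 4 + (9) = 13 -> the log has a different value
So the first discrepancy is step 1, where the right value is y = 13.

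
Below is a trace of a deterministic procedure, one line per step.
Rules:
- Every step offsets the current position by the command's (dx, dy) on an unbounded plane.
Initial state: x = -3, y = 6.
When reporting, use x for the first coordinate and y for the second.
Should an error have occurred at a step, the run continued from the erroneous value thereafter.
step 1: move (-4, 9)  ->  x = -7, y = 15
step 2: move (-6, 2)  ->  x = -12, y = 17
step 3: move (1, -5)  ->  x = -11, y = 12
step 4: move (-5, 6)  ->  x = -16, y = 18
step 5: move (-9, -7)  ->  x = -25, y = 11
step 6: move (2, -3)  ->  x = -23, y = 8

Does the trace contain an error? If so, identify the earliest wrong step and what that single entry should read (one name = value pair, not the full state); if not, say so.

Step 1: x = -3 + (-4) = -7, y = 6 + (9) = 15 — exactly as logged.
Step 2: x = -7 + (-6) = -13, y = 15 + (2) = 17 — the trace disagrees here.
That makes step 2 the first incorrect line — x = -13 is what it should show.

step 2, x = -13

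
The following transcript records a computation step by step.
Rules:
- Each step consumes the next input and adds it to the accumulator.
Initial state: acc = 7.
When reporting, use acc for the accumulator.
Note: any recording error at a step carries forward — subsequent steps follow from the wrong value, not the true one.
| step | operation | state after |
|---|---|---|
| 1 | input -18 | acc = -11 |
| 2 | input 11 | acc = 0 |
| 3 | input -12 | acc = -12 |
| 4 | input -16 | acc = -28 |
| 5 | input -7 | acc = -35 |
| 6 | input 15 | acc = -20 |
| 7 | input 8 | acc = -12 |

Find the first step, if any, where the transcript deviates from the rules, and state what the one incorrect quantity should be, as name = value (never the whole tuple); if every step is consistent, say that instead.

Step 1: acc = 7 + -18 = -11 — in agreement.
Step 2: acc = -11 + 11 = 0 — in agreement.
Step 3: acc = 0 + -12 = -12 — checks out.
Step 4: acc = -12 + -16 = -28 — consistent with the transcript.
Step 5: acc = -28 + -7 = -35 — same as recorded.
Step 6: acc = -35 + 15 = -20 — same as recorded.
Step 7: acc = -20 + 8 = -12 — no discrepancy.
Nothing is out of place; the run is error-free.

no error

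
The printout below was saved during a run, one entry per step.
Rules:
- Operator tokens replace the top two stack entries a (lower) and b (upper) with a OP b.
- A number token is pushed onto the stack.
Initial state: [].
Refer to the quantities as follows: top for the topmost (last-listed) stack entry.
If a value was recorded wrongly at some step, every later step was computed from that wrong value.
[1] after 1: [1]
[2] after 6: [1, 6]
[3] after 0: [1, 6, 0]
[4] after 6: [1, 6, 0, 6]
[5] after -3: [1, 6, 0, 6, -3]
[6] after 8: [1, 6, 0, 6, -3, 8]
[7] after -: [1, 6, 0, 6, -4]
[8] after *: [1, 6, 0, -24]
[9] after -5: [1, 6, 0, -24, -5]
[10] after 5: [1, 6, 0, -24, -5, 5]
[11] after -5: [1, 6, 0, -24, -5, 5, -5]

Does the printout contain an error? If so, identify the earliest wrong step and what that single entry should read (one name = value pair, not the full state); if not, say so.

Recomputing the run from the initial state:
step 1: [1]
step 2: [1, 6]
step 3: [1, 6, 0]
step 4: [1, 6, 0, 6]
step 5: [1, 6, 0, 6, -3]
step 6: [1, 6, 0, 6, -3, 8]
step 7: [1, 6, 0, 6, -11]
step 8: [1, 6, 0, -66]
step 9: [1, 6, 0, -66, -5]
step 10: [1, 6, 0, -66, -5, 5]
step 11: [1, 6, 0, -66, -5, 5, -5]
The first disagreement with the printout is at step 7, where the value should be top = -11.

step 7, top = -11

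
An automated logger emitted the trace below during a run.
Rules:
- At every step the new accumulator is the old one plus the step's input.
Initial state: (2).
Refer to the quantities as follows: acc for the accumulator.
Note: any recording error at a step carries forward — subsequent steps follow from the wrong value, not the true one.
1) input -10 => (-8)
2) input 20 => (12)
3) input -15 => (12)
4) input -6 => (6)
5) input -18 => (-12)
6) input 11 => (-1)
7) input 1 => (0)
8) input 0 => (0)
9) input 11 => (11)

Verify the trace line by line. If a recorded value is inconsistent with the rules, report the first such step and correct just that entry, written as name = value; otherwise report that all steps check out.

step 1: acc = 2 + -10 = -8 -> checks out
step 2: acc = -8 + 20 = 12 -> checks out
step 3: acc = 12 + -15 = -3 -> first mismatch against the trace
That makes step 3 the first incorrect line — acc = -3 is what it should show.

step 3, acc = -3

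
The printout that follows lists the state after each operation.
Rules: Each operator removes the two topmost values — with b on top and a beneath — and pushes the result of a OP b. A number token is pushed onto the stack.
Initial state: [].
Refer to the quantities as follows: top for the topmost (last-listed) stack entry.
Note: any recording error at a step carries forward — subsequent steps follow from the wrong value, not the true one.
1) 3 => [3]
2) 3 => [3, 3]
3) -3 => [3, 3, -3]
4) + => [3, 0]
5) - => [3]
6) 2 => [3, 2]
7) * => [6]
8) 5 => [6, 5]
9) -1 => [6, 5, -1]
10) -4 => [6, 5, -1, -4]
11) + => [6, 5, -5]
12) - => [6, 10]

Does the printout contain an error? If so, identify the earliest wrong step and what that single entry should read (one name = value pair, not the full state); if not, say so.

no error

Recomputing the run from the initial state:
step 1: [3]
step 2: [3, 3]
step 3: [3, 3, -3]
step 4: [3, 0]
step 5: [3]
step 6: [3, 2]
step 7: [6]
step 8: [6, 5]
step 9: [6, 5, -1]
step 10: [6, 5, -1, -4]
step 11: [6, 5, -5]
step 12: [6, 10]
This matches the printout at every step.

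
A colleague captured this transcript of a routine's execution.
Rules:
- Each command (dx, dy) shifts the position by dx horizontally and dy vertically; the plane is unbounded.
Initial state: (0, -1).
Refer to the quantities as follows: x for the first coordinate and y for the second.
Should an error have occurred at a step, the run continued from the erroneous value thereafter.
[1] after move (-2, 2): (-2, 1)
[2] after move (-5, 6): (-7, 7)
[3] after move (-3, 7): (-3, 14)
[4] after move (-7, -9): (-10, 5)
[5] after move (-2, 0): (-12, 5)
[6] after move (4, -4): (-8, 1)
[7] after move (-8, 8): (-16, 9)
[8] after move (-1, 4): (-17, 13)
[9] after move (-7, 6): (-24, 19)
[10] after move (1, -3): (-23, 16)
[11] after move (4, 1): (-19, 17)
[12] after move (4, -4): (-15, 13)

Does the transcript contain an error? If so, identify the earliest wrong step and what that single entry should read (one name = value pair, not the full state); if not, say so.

step 1: x = 0 + (-2) = -2, y = -1 + (2) = 1 -> exactly as logged
step 2: x = -2 + (-5) = -7, y = 1 + (6) = 7 -> verified
step 3: x = -7 + (-3) = -10, y = 7 + (7) = 14 -> the recorded entry deviates here
First deviation found at step 3; the corrected entry is x = -10.

step 3, x = -10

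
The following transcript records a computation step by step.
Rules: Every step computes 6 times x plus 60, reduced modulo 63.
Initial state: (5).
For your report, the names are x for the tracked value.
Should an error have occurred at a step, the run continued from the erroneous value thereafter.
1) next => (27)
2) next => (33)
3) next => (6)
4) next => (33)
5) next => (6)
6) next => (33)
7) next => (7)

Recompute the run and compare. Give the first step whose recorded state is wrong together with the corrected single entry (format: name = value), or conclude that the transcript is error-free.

step 7, x = 6

Recomputing the run from the initial state:
step 1: x = 27
step 2: x = 33
step 3: x = 6
step 4: x = 33
step 5: x = 6
step 6: x = 33
step 7: x = 6
The first disagreement with the transcript is at step 7, where the value should be x = 6.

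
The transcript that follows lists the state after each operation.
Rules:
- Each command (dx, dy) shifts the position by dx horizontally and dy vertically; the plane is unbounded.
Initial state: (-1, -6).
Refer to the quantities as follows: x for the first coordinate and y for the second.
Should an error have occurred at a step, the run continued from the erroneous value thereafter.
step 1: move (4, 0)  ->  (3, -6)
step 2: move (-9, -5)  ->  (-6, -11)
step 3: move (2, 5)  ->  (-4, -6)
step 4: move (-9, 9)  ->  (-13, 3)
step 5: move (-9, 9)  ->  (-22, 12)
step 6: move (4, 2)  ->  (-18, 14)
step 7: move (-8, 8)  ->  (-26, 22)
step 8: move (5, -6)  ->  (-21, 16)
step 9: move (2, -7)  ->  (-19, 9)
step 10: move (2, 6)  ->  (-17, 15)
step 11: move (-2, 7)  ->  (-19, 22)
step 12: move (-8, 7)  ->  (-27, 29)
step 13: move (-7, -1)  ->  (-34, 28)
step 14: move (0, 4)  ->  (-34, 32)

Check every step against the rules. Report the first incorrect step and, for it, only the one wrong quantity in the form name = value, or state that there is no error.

no error

step 1: x = -1 + (4) = 3, y = -6 + (0) = -6 -> agrees with the transcript
step 2: x = 3 + (-9) = -6, y = -6 + (-5) = -11 -> verified
step 3: x = -6 + (2) = -4, y = -11 + (5) = -6 -> consistent with the transcript
step 4: x = -4 + (-9) = -13, y = -6 + (9) = 3 -> agrees with the transcript
step 5: x = -13 + (-9) = -22, y = 3 + (9) = 12 -> confirmed correct
step 6: x = -22 + (4) = -18, y = 12 + (2) = 14 -> same as recorded
step 7: x = -18 + (-8) = -26, y = 14 + (8) = 22 -> checks out
step 8: x = -26 + (5) = -21, y = 22 + (-6) = 16 -> confirmed correct
step 9: x = -21 + (2) = -19, y = 16 + (-7) = 9 -> matches
step 10: x = -19 + (2) = -17, y = 9 + (6) = 15 -> verified
step 11: x = -17 + (-2) = -19, y = 15 + (7) = 22 -> consistent with the transcript
step 12: x = -19 + (-8) = -27, y = 22 + (7) = 29 -> verified
step 13: x = -27 + (-7) = -34, y = 29 + (-1) = 28 -> agrees with the transcript
step 14: x = -34 + (0) = -34, y = 28 + (4) = 32 -> checks out
Nothing is out of place; the run is error-free.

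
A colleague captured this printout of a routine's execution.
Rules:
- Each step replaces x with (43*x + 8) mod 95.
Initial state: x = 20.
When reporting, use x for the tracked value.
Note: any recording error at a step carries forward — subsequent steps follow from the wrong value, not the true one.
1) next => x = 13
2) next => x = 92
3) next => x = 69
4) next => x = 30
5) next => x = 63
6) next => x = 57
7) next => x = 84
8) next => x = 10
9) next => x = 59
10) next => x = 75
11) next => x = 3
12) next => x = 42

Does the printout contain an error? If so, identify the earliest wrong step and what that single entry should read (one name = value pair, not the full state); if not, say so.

Recomputing the run from the initial state:
step 1: x = 13
step 2: x = 92
step 3: x = 69
step 4: x = 30
step 5: x = 63
step 6: x = 57
step 7: x = 84
step 8: x = 10
step 9: x = 58
step 10: x = 32
step 11: x = 54
step 12: x = 50
The first disagreement with the printout is at step 9, where the value should be x = 58.

step 9, x = 58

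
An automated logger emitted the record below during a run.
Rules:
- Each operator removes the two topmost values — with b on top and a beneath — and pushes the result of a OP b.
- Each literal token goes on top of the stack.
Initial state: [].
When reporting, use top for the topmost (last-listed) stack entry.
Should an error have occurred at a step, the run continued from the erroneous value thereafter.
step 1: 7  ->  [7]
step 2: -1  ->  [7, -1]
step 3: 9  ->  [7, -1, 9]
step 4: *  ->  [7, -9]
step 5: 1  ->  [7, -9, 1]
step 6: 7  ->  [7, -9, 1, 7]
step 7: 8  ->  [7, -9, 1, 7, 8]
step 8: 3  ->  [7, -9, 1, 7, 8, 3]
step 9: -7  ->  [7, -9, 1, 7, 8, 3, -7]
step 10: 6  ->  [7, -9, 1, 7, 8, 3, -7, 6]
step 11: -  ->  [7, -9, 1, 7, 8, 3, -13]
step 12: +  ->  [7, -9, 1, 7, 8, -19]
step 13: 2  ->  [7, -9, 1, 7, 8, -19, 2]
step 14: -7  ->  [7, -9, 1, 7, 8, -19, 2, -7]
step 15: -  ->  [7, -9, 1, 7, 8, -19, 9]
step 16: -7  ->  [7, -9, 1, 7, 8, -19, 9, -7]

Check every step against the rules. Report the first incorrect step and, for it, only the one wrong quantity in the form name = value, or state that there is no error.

1. push 7: top = 7 (agrees with the record)
2. push -1: top = -1 (no discrepancy)
3. push 9: top = 9 (consistent with the record)
4. -1 * 9 = -9 (in agreement)
5. push 1: top = 1 (verified)
6. push 7: top = 7 (confirmed correct)
7. push 8: top = 8 (confirmed correct)
8. push 3: top = 3 (checks out)
9. push -7: top = -7 (no discrepancy)
10. push 6: top = 6 (consistent with the record)
11. -7 - 6 = -13 (confirmed correct)
12. 3 + -13 = -10 (the entry is off here)
The audit stops at step 12: the recorded entry is wrong and should be top = -10.

step 12, top = -10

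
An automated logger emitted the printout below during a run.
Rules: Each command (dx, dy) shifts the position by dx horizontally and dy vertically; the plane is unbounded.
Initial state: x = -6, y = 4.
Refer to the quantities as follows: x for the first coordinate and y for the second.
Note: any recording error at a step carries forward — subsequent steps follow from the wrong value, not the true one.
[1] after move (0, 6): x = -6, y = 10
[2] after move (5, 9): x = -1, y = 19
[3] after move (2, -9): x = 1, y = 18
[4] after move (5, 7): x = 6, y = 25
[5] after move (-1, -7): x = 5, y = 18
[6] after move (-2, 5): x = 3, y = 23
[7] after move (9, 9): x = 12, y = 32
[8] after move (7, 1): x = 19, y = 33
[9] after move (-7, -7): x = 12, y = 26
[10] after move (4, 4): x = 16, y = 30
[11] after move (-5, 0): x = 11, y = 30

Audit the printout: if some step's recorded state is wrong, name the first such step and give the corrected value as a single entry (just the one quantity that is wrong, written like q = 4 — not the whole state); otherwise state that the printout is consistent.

Recomputing the run from the initial state:
step 1: x = -6, y = 10
step 2: x = -1, y = 19
step 3: x = 1, y = 10
step 4: x = 6, y = 17
step 5: x = 5, y = 10
step 6: x = 3, y = 15
step 7: x = 12, y = 24
step 8: x = 19, y = 25
step 9: x = 12, y = 18
step 10: x = 16, y = 22
step 11: x = 11, y = 22
The first disagreement with the printout is at step 3, where the value should be y = 10.

step 3, y = 10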